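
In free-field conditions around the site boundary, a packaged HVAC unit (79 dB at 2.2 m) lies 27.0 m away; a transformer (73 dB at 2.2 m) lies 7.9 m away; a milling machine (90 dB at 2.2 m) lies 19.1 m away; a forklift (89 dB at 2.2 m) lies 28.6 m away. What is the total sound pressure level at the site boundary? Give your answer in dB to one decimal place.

73.0 dB

Propagate each source to the receiver with L = L_ref − 20·log₁₀(r/r_ref), then add intensities.
packaged HVAC unit: 79 − 20·log₁₀(27.0/2.2) = 79 − 21.78 = 57.22 dB.
transformer: 73 − 20·log₁₀(7.9/2.2) = 73 − 11.10 = 61.90 dB.
milling machine: 90 − 20·log₁₀(19.1/2.2) = 90 − 18.77 = 71.23 dB.
forklift: 89 − 20·log₁₀(28.6/2.2) = 89 − 22.28 = 66.72 dB.
Σ 10^(L/10) = 2.004e+07 → L_total = 10·log₁₀(2.004e+07) = 73.02 dB.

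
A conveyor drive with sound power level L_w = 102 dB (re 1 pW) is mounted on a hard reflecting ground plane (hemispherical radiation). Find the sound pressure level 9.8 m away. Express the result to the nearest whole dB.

Free-field hemispherical radiation: L_p = L_w − 10·log₁₀(2π·r²), r = 9.8 m.
2π·r² = 603.4 m², 10·log₁₀ of that is 27.806 dB.
L_p = 102 − 27.806 = 74.19 dB.

74 dB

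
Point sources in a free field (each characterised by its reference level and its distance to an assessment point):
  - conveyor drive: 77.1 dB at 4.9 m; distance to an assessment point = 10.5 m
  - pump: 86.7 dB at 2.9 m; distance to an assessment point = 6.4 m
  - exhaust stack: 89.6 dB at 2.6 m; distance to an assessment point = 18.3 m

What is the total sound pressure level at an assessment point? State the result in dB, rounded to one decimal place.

Propagate each source to the receiver with L = L_ref − 20·log₁₀(r/r_ref), then add intensities.
conveyor drive: 77.1 − 20·log₁₀(10.5/4.9) = 77.1 − 6.62 = 70.48 dB.
pump: 86.7 − 20·log₁₀(6.4/2.9) = 86.7 − 6.88 = 79.82 dB.
exhaust stack: 89.6 − 20·log₁₀(18.3/2.6) = 89.6 − 16.95 = 72.65 dB.
Σ 10^(L/10) = 1.256e+08 → L_total = 10·log₁₀(1.256e+08) = 80.99 dB.

81.0 dB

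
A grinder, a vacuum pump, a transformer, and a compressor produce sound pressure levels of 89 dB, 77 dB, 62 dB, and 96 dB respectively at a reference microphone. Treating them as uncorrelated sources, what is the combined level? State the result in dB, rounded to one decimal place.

For uncorrelated sources the intensities add, so convert each level to linear form, sum, and take 10·log₁₀ of the total.
Σ 10^(L/10) = 10^(89/10) + 10^(77/10) + 10^(62/10) + 10^(96/10) = 4.827e+09.
L_total = 10·log₁₀(4.827e+09) = 96.84 dB.

96.8 dB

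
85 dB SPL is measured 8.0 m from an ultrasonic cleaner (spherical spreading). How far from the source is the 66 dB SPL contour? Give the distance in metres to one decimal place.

71.3 m

The 19.0 dB drop corresponds to a distance ratio of 10^(19.0/20) for a point source.
r₂ = 8.0·10^((85−66)/20) = 8.0·10^(19.0/20) = 71.30 m.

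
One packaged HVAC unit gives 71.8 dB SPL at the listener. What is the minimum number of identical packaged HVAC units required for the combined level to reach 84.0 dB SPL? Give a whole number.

17

Need L₁ + 10·log₁₀ N ≥ 84.0, i.e. log₁₀ N ≥ 1.22.
N ≥ 10^(12.2/10) = 16.596, so N = 17.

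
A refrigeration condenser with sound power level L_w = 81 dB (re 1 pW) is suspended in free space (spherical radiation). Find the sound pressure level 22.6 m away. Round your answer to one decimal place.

42.9 dB

L_p = L_w − 10·log₁₀(4π·r²) with r = 22.6 m.
4π·r² = 6418 m², 10·log₁₀ of that is 38.074 dB.
L_p = 81 − 38.074 = 42.93 dB.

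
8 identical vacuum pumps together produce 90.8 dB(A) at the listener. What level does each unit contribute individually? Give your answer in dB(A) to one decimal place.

81.8 dB(A)

8 equal contributions raise the level by 10·log₁₀ 8 = 9.031 dB, so each unit alone gives 90.8 − 9.031.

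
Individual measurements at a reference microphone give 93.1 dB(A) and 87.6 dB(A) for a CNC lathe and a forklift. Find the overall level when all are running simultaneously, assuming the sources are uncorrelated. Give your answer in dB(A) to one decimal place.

For uncorrelated sources the intensities add, so convert each level to linear form, sum, and take 10·log₁₀ of the total.
Σ 10^(L/10) = 10^(93.1/10) + 10^(87.6/10) = 2.617e+09.
L_total = 10·log₁₀(2.617e+09) = 94.18 dB(A).

94.2 dB(A)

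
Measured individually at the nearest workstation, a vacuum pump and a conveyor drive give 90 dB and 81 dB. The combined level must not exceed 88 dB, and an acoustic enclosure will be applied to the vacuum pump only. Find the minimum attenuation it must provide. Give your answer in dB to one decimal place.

The untreated sources together contribute 10^(81/10) = 1.259e+08, i.e. 81.00 dB.
To meet 88 dB overall, the treated vacuum pump may contribute at most 10^(88/10) − 1.259e+08 = 5.051e+08, i.e. 87.03 dB.
Required insertion loss = 90 − 87.03 = 2.97 dB.

3.0 dB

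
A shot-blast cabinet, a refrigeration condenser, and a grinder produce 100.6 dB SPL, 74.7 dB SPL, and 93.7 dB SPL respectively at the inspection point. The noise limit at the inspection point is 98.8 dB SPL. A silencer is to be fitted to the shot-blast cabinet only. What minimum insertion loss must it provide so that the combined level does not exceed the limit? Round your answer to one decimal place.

Fixed contribution from the other sources: Σ 10^(L/10) = 10^(74.7/10) + 10^(93.7/10) = 2.374e+09 (93.75 dB SPL).
To meet 98.8 dB SPL overall, the treated shot-blast cabinet may contribute at most 10^(98.8/10) − 2.374e+09 = 5.212e+09, i.e. 97.17 dB SPL.
So the shot-blast cabinet must be reduced from 100.6 to 97.17 dB SPL: IL = 3.43 dB.

3.4 dB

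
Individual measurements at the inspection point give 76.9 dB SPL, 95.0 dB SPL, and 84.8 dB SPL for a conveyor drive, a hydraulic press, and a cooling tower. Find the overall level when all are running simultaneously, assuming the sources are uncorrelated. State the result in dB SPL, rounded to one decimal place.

95.5 dB SPL

Incoherent sources combine by intensity addition: L_total = 10·log₁₀(Σ 10^(L_i/10)).
Σ 10^(L/10) = 10^(76.9/10) + 10^(95.0/10) + 10^(84.8/10) = 3.513e+09.
L_total = 10·log₁₀(3.513e+09) = 95.46 dB SPL.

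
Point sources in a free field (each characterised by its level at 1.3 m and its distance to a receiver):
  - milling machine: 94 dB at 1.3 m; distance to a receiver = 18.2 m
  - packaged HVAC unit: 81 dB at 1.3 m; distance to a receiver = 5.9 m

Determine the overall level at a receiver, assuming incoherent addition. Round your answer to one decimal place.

72.8 dB

Propagate each source to the receiver with L = L_ref − 20·log₁₀(r/r_ref), then add intensities.
milling machine: 94 − 20·log₁₀(18.2/1.3) = 94 − 22.92 = 71.08 dB.
packaged HVAC unit: 81 − 20·log₁₀(5.9/1.3) = 81 − 13.14 = 67.86 dB.
Σ 10^(L/10) = 1.893e+07 → L_total = 10·log₁₀(1.893e+07) = 72.77 dB.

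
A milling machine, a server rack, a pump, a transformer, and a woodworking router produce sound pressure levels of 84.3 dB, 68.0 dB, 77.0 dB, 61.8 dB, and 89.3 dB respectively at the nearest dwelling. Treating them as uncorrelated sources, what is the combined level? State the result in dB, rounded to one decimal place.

90.7 dB

For uncorrelated sources the intensities add, so convert each level to linear form, sum, and take 10·log₁₀ of the total.
Σ 10^(L/10) = 10^(84.3/10) + 10^(68.0/10) + 10^(77.0/10) + 10^(61.8/10) + 10^(89.3/10) = 1.178e+09.
L_total = 10·log₁₀(1.178e+09) = 90.71 dB.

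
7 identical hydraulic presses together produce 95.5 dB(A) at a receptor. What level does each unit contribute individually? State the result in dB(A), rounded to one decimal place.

For N identical incoherent sources L_total = L₁ + 10·log₁₀ N, so L₁ = 95.5 − 10·log₁₀(7) = 95.5 − 8.451.

87.0 dB(A)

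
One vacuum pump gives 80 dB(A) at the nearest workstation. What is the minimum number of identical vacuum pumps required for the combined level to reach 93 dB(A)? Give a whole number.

20

N identical sources give L₁ + 10·log₁₀ N, so require 10·log₁₀ N ≥ 93 − 80 = 13.0 dB.
N ≥ 10^(13.0/10) = 19.953, so N = 20.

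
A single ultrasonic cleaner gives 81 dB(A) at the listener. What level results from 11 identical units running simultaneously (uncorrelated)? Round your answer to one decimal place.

91.4 dB(A)

With 11 equal, uncorrelated contributions the intensity is 11× that of one unit, giving a rise of 10·log₁₀ 11.
L_total = 81 + 10·log₁₀(11) = 81 + 10.414 = 91.41 dB(A).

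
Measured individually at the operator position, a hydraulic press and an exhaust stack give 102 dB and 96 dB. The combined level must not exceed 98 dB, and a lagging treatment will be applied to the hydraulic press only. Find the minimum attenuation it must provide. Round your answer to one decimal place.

8.3 dB

Fixed contribution from the other source: Σ 10^(L/10) = 10^(96/10) = 3.981e+09 (96.00 dB).
The limit corresponds to 10^(98/10) = 6.310e+09; subtracting the fixed part leaves 2.329e+09 for the hydraulic press, i.e. 93.67 dB.
Required insertion loss = 102 − 93.67 = 8.33 dB.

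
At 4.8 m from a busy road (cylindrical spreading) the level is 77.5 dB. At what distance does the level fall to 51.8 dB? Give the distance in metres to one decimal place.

Line-source spreading drops the level by 10·log₁₀(r₂/r₁); inverting, r₂/r₁ = 10^(ΔL/10).
r₂ = 4.8·10^((77.5−51.8)/10) = 4.8·10^(25.7/10) = 1783.37 m.

1783.4 m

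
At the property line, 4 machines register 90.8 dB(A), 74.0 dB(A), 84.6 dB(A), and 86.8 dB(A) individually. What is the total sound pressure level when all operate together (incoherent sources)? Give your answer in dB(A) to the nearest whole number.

93 dB(A)

Incoherent sources combine by intensity addition: L_total = 10·log₁₀(Σ 10^(L_i/10)).
Σ 10^(L/10) = 10^(90.8/10) + 10^(74.0/10) + 10^(84.6/10) + 10^(86.8/10) = 1.994e+09.
L_total = 10·log₁₀(1.994e+09) = 93.00 dB(A).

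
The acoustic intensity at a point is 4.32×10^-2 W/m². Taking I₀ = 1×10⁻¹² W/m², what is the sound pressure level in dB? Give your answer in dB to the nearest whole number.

I/I₀ = 4.32×10^-2/10⁻¹² = 4.32×10^10, and L = 10·log₁₀(I/I₀).
L = 10·(0.6355 + 10) = 106.35 dB.

106 dB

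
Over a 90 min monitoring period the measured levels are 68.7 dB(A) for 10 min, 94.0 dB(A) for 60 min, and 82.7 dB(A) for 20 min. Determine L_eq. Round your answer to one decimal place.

92.3 dB(A)

Weight each interval's intensity by its duration and average over T = 90 min:
Σ tᵢ·10^(Lᵢ/10) = 10·10^(68.7/10) + 60·10^(94.0/10) + 20·10^(82.7/10) = 1.545e+11.
L_eq = 10·log₁₀(1.545e+11/90) = 92.35 dB(A).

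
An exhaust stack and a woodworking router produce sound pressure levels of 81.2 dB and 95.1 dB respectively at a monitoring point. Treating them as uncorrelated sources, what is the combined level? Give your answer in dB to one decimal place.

95.3 dB

For uncorrelated sources the intensities add, so convert each level to linear form, sum, and take 10·log₁₀ of the total.
Σ 10^(L/10) = 10^(81.2/10) + 10^(95.1/10) = 3.368e+09.
L_total = 10·log₁₀(3.368e+09) = 95.27 dB.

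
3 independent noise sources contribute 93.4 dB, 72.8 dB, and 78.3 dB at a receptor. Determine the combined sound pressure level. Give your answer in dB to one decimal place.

93.6 dB

Incoherent sources combine by intensity addition: L_total = 10·log₁₀(Σ 10^(L_i/10)).
Σ 10^(L/10) = 10^(93.4/10) + 10^(72.8/10) + 10^(78.3/10) = 2.274e+09.
L_total = 10·log₁₀(2.274e+09) = 93.57 dB.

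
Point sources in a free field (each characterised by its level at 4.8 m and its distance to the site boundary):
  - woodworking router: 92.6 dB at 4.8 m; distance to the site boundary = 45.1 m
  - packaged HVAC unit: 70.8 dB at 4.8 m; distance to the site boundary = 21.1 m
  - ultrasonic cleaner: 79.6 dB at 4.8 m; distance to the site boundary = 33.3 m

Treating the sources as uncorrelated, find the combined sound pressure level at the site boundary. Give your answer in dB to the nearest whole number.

First find each source's level at the receiver (point-source: −20·log₁₀(r/r_ref)), then combine on an intensity basis.
woodworking router: 92.6 − 20·log₁₀(45.1/4.8) = 92.6 − 19.46 = 73.14 dB.
packaged HVAC unit: 70.8 − 20·log₁₀(21.1/4.8) = 70.8 − 12.86 = 57.94 dB.
ultrasonic cleaner: 79.6 − 20·log₁₀(33.3/4.8) = 79.6 − 16.82 = 62.78 dB.
Σ 10^(L/10) = 2.313e+07 → L_total = 10·log₁₀(2.313e+07) = 73.64 dB.

74 dB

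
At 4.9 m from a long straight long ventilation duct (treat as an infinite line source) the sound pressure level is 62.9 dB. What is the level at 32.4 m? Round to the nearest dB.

55 dB

Line-source attenuation: ΔL = 10·log₁₀(r₂/r₁) = 10·log₁₀(32.4/4.9) = 8.203 dB.
L₂ = 62.9 − 10·log₁₀(32.4/4.9) = 62.9 − 8.203 = 54.70 dB.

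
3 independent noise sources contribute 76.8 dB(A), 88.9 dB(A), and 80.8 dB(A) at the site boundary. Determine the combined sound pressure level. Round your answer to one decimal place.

89.8 dB(A)

For uncorrelated sources the intensities add, so convert each level to linear form, sum, and take 10·log₁₀ of the total.
Σ 10^(L/10) = 10^(76.8/10) + 10^(88.9/10) + 10^(80.8/10) = 9.443e+08.
L_total = 10·log₁₀(9.443e+08) = 89.75 dB(A).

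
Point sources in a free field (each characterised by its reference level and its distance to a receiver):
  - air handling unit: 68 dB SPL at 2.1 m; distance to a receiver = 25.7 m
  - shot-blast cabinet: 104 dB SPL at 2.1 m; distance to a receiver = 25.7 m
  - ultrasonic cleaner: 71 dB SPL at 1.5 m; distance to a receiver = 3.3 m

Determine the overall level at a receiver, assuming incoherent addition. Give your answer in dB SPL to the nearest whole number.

First find each source's level at the receiver (point-source: −20·log₁₀(r/r_ref)), then combine on an intensity basis.
air handling unit: 68 − 20·log₁₀(25.7/2.1) = 68 − 21.75 = 46.25 dB SPL.
shot-blast cabinet: 104 − 20·log₁₀(25.7/2.1) = 104 − 21.75 = 82.25 dB SPL.
ultrasonic cleaner: 71 − 20·log₁₀(3.3/1.5) = 71 − 6.85 = 64.15 dB SPL.
Σ 10^(L/10) = 1.704e+08 → L_total = 10·log₁₀(1.704e+08) = 82.31 dB SPL.

82 dB SPL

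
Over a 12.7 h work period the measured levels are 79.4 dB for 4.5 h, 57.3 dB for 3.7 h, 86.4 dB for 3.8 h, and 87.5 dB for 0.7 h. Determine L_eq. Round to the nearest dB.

83 dB

Weight each interval's intensity by its duration and average over T = 12.7 h:
Σ tᵢ·10^(Lᵢ/10) = 4.5·10^(79.4/10) + 3.7·10^(57.3/10) + 3.8·10^(86.4/10) + 0.7·10^(87.5/10) = 2.446e+09.
L_eq = 10·log₁₀(2.446e+09/12.7) = 82.85 dB.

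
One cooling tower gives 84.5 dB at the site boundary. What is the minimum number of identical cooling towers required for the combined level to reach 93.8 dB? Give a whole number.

9

The shortfall is 93.8 − 84.5 = 9.3 dB, and N units add 10·log₁₀ N, so need 10·log₁₀ N ≥ 9.3.
N ≥ 10^(9.3/10) = 8.511, so N = 9.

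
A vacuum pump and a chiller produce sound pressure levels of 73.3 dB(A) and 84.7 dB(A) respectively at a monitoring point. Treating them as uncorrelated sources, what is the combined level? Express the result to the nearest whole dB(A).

85 dB(A)

For uncorrelated sources the intensities add, so convert each level to linear form, sum, and take 10·log₁₀ of the total.
Σ 10^(L/10) = 10^(73.3/10) + 10^(84.7/10) = 3.165e+08.
L_total = 10·log₁₀(3.165e+08) = 85.00 dB(A).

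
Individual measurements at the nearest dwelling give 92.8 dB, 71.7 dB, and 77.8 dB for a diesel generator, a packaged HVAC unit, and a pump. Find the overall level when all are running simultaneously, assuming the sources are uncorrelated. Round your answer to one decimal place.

93.0 dB

For uncorrelated sources the intensities add, so convert each level to linear form, sum, and take 10·log₁₀ of the total.
Σ 10^(L/10) = 10^(92.8/10) + 10^(71.7/10) + 10^(77.8/10) = 1.981e+09.
L_total = 10·log₁₀(1.981e+09) = 92.97 dB.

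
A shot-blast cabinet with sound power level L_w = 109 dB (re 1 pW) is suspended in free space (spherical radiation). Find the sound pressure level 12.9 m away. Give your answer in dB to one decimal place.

75.8 dB

L_p = L_w − 10·log₁₀(4π·r²) with r = 12.9 m.
4π·r² = 2091 m², 10·log₁₀ of that is 33.204 dB.
L_p = 109 − 33.204 = 75.80 dB.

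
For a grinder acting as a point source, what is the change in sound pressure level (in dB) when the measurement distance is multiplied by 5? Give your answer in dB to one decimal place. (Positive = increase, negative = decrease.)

Point-source spreading: ΔL = −20·log₁₀(r₂/r₁).
ΔL = −20·log₁₀(5) = -13.98 dB.

-14.0 dB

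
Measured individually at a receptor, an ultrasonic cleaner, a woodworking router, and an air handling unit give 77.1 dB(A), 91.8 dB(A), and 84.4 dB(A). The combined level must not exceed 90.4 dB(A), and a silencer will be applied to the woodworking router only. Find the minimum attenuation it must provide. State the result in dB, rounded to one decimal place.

Fixed contribution from the other sources: Σ 10^(L/10) = 10^(77.1/10) + 10^(84.4/10) = 3.267e+08 (85.14 dB(A)).
The limit corresponds to 10^(90.4/10) = 1.096e+09; subtracting the fixed part leaves 7.698e+08 for the woodworking router, i.e. 88.86 dB(A).
Required insertion loss = 91.8 − 88.86 = 2.94 dB.

2.9 dB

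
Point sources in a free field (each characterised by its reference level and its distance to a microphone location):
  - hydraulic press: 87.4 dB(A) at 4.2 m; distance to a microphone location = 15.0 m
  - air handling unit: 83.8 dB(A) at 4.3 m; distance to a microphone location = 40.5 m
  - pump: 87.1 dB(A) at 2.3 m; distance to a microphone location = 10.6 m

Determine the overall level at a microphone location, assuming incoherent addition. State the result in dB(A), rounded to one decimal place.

78.4 dB(A)

First find each source's level at the receiver (point-source: −20·log₁₀(r/r_ref)), then combine on an intensity basis.
hydraulic press: 87.4 − 20·log₁₀(15.0/4.2) = 87.4 − 11.06 = 76.34 dB(A).
air handling unit: 83.8 − 20·log₁₀(40.5/4.3) = 83.8 − 19.48 = 64.32 dB(A).
pump: 87.1 − 20·log₁₀(10.6/2.3) = 87.1 − 13.27 = 73.83 dB(A).
Σ 10^(L/10) = 6.993e+07 → L_total = 10·log₁₀(6.993e+07) = 78.45 dB(A).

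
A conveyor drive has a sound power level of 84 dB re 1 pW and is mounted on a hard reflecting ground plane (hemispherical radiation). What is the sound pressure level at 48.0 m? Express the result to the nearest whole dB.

The power spreads over a hemisphere of area 2π·r², so L_p = L_w − 10·log₁₀(2π·r²).
2π·r² = 1.448e+04 m², 10·log₁₀ of that is 41.607 dB.
L_p = 84 − 41.607 = 42.39 dB.

42 dB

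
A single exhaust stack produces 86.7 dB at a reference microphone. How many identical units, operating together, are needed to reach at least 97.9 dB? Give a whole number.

14

The shortfall is 97.9 − 86.7 = 11.2 dB, and N units add 10·log₁₀ N, so need 10·log₁₀ N ≥ 11.2.
N ≥ 10^(11.2/10) = 13.183, so N = 14.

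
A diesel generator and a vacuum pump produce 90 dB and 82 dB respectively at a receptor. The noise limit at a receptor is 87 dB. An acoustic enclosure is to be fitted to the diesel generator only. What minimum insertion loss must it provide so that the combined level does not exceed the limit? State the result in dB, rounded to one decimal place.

Everything except the diesel generator sums to 10^(82/10) = 1.585e+08 in linear terms, 82.00 dB.
To meet 87 dB overall, the treated diesel generator may contribute at most 10^(87/10) − 1.585e+08 = 3.427e+08, i.e. 85.35 dB.
So the diesel generator must be reduced from 90 to 85.35 dB: IL = 4.65 dB.

4.7 dB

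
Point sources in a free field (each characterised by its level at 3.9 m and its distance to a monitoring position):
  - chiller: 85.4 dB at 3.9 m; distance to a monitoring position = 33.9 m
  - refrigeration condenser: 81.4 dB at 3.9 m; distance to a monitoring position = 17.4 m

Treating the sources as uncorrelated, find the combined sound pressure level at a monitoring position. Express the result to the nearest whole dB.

First find each source's level at the receiver (point-source: −20·log₁₀(r/r_ref)), then combine on an intensity basis.
chiller: 85.4 − 20·log₁₀(33.9/3.9) = 85.4 − 18.78 = 66.62 dB.
refrigeration condenser: 81.4 − 20·log₁₀(17.4/3.9) = 81.4 − 12.99 = 68.41 dB.
Σ 10^(L/10) = 1.152e+07 → L_total = 10·log₁₀(1.152e+07) = 70.62 dB.

71 dB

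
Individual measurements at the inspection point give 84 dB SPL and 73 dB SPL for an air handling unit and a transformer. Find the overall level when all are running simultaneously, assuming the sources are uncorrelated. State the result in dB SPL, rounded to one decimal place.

For uncorrelated sources the intensities add, so convert each level to linear form, sum, and take 10·log₁₀ of the total.
Σ 10^(L/10) = 10^(84/10) + 10^(73/10) = 2.711e+08.
L_total = 10·log₁₀(2.711e+08) = 84.33 dB SPL.

84.3 dB SPL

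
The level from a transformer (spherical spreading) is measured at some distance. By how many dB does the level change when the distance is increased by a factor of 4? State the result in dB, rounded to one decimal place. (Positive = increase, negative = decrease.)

-12.0 dB

With spherical spreading the level changes by −20·log₁₀(r₂/r₁).
ΔL = −20·log₁₀(4) = -12.04 dB.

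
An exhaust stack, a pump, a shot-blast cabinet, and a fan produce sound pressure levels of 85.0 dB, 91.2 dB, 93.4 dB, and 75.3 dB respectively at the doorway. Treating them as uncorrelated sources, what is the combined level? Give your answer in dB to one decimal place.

For uncorrelated sources the intensities add, so convert each level to linear form, sum, and take 10·log₁₀ of the total.
Σ 10^(L/10) = 10^(85.0/10) + 10^(91.2/10) + 10^(93.4/10) + 10^(75.3/10) = 3.856e+09.
L_total = 10·log₁₀(3.856e+09) = 95.86 dB.

95.9 dB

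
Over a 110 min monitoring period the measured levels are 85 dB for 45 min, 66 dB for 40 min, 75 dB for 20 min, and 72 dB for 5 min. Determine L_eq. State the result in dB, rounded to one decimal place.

81.4 dB

L_eq = 10·log₁₀[(1/T)·Σ tᵢ·10^(Lᵢ/10)] with T = 110 min.
Σ tᵢ·10^(Lᵢ/10) = 45·10^(85/10) + 40·10^(66/10) + 20·10^(75/10) + 5·10^(72/10) = 1.510e+10.
L_eq = 10·log₁₀(1.510e+10/110) = 81.38 dB.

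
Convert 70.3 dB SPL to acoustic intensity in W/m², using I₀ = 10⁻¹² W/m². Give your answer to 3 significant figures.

1.07e-05 W/m²

I/I₀ = 10^(70.3/10) = 1.072e+07, so I = 1.072e+07 × 10⁻¹² W/m².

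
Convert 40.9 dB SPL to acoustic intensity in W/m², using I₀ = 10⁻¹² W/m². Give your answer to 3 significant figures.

1.23e-08 W/m²

I/I₀ = 10^(40.9/10) = 1.23e+04, so I = 1.23e+04 × 10⁻¹² W/m².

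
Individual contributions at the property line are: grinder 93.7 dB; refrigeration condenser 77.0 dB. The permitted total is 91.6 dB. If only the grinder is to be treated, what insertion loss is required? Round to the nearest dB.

2 dB

The untreated sources together contribute 10^(77.0/10) = 5.012e+07, i.e. 77.00 dB.
The limit corresponds to 10^(91.6/10) = 1.445e+09; subtracting the fixed part leaves 1.395e+09 for the grinder, i.e. 91.45 dB.
Required insertion loss = 93.7 − 91.45 = 2.25 dB.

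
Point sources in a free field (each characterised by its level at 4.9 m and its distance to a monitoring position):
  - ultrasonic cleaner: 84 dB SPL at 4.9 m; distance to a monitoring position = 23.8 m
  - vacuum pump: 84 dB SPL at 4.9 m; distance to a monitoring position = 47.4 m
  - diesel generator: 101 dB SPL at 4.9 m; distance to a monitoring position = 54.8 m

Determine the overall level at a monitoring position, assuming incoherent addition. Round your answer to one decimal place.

80.6 dB SPL

First find each source's level at the receiver (point-source: −20·log₁₀(r/r_ref)), then combine on an intensity basis.
ultrasonic cleaner: 84 − 20·log₁₀(23.8/4.9) = 84 − 13.73 = 70.27 dB SPL.
vacuum pump: 84 − 20·log₁₀(47.4/4.9) = 84 − 19.71 = 64.29 dB SPL.
diesel generator: 101 − 20·log₁₀(54.8/4.9) = 101 − 20.97 = 80.03 dB SPL.
Σ 10^(L/10) = 1.140e+08 → L_total = 10·log₁₀(1.140e+08) = 80.57 dB SPL.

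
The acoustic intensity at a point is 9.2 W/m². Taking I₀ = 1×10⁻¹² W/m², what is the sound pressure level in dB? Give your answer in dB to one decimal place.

129.6 dB

Dividing by I₀ shifts the exponent by 12: I/I₀ = 9.2×10^12.
L = 10·(0.9638 + 12) = 129.64 dB.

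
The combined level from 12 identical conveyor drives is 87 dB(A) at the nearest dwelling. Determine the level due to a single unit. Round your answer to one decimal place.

12 equal contributions raise the level by 10·log₁₀ 12 = 10.792 dB, so each unit alone gives 87 − 10.792.

76.2 dB(A)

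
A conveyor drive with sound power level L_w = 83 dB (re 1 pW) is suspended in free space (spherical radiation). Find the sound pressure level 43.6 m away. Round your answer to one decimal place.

L_p = L_w − 10·log₁₀(4π·r²) with r = 43.6 m.
4π·r² = 2.389e+04 m², 10·log₁₀ of that is 43.782 dB.
L_p = 83 − 43.782 = 39.22 dB.

39.2 dB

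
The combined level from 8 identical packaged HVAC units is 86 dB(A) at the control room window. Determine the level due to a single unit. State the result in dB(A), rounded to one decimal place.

For N identical incoherent sources L_total = L₁ + 10·log₁₀ N, so L₁ = 86 − 10·log₁₀(8) = 86 − 9.031.

77.0 dB(A)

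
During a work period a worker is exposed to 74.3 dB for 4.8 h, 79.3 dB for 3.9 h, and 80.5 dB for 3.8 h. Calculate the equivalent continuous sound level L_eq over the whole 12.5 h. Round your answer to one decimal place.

78.5 dB

The energy average is taken in the linear domain: L_eq = 10·log₁₀[(Σ tᵢ·10^(Lᵢ/10))/T], T = 12.5 h.
Σ tᵢ·10^(Lᵢ/10) = 4.8·10^(74.3/10) + 3.9·10^(79.3/10) + 3.8·10^(80.5/10) = 8.875e+08.
L_eq = 10·log₁₀(8.875e+08/12.5) = 78.51 dB.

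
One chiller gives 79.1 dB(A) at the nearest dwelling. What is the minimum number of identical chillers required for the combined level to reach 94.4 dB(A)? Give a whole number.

N identical sources give L₁ + 10·log₁₀ N, so require 10·log₁₀ N ≥ 94.4 − 79.1 = 15.3 dB.
N ≥ 10^(15.3/10) = 33.884, so N = 34.

34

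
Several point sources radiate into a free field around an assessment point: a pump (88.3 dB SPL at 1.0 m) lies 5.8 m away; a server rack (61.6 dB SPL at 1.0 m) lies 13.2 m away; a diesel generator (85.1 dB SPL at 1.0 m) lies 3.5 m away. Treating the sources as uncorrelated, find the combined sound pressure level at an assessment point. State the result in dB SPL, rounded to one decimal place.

76.7 dB SPL

Apply inverse-square spreading to bring every level to the receiver, then sum 10^(L/10).
pump: 88.3 − 20·log₁₀(5.8/1.0) = 88.3 − 15.27 = 73.03 dB SPL.
server rack: 61.6 − 20·log₁₀(13.2/1.0) = 61.6 − 22.41 = 39.19 dB SPL.
diesel generator: 85.1 − 20·log₁₀(3.5/1.0) = 85.1 − 10.88 = 74.22 dB SPL.
Σ 10^(L/10) = 4.652e+07 → L_total = 10·log₁₀(4.652e+07) = 76.68 dB SPL.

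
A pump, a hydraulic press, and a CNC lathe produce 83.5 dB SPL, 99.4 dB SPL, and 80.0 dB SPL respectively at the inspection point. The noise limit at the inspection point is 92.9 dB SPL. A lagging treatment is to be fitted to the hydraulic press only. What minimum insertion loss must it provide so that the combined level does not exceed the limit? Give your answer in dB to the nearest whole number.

The untreated sources together contribute 10^(83.5/10) + 10^(80.0/10) = 3.239e+08, i.e. 85.10 dB SPL.
The limit corresponds to 10^(92.9/10) = 1.950e+09; subtracting the fixed part leaves 1.626e+09 for the hydraulic press, i.e. 92.11 dB SPL.
Required insertion loss = 99.4 − 92.11 = 7.29 dB.

7 dB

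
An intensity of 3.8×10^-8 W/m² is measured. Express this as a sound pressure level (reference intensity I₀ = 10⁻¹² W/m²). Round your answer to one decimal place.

I/I₀ = 3.8×10^-8/10⁻¹² = 3.8×10^4, and L = 10·log₁₀(I/I₀).
L = 10·(0.5798 + 4) = 45.80 dB.

45.8 dB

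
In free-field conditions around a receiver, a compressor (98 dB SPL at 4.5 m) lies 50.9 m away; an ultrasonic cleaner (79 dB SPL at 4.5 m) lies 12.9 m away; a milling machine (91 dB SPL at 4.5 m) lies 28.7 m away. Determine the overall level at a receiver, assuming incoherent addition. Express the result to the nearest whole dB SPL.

80 dB SPL

Propagate each source to the receiver with L = L_ref − 20·log₁₀(r/r_ref), then add intensities.
compressor: 98 − 20·log₁₀(50.9/4.5) = 98 − 21.07 = 76.93 dB SPL.
ultrasonic cleaner: 79 − 20·log₁₀(12.9/4.5) = 79 − 9.15 = 69.85 dB SPL.
milling machine: 91 − 20·log₁₀(28.7/4.5) = 91 − 16.09 = 74.91 dB SPL.
Σ 10^(L/10) = 8.993e+07 → L_total = 10·log₁₀(8.993e+07) = 79.54 dB SPL.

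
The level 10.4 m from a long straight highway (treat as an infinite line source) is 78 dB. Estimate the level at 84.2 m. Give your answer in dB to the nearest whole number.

69 dB

Cylindrical spreading from a line source gives a 10·log₁₀(r₂/r₁) drop.
L₂ = 78 − 10·log₁₀(84.2/10.4) = 78 − 9.083 = 68.92 dB.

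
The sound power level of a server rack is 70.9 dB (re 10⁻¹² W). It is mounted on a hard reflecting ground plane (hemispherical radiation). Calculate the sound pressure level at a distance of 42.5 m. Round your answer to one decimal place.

The power spreads over a hemisphere of area 2π·r², so L_p = L_w − 10·log₁₀(2π·r²).
2π·r² = 1.135e+04 m², 10·log₁₀ of that is 40.550 dB.
L_p = 70.9 − 40.550 = 30.35 dB.

30.4 dB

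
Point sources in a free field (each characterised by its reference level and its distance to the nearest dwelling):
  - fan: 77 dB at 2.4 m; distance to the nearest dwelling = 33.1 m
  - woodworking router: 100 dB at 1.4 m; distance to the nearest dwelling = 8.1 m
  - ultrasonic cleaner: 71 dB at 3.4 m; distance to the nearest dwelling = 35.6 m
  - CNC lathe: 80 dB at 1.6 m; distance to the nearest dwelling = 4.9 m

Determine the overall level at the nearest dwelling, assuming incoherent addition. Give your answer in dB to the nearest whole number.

First find each source's level at the receiver (point-source: −20·log₁₀(r/r_ref)), then combine on an intensity basis.
fan: 77 − 20·log₁₀(33.1/2.4) = 77 − 22.79 = 54.21 dB.
woodworking router: 100 − 20·log₁₀(8.1/1.4) = 100 − 15.25 = 84.75 dB.
ultrasonic cleaner: 71 − 20·log₁₀(35.6/3.4) = 71 − 20.40 = 50.60 dB.
CNC lathe: 80 − 20·log₁₀(4.9/1.6) = 80 − 9.72 = 70.28 dB.
Σ 10^(L/10) = 3.098e+08 → L_total = 10·log₁₀(3.098e+08) = 84.91 dB.

85 dB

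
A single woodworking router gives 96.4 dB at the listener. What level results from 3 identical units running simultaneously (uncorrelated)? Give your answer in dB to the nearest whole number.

101 dB

With 3 equal, uncorrelated contributions the intensity is 3× that of one unit, giving a rise of 10·log₁₀ 3.
L_total = 96.4 + 10·log₁₀(3) = 96.4 + 4.771 = 101.17 dB.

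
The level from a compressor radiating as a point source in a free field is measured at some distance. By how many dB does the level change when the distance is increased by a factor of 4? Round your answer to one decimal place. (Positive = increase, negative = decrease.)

-12.0 dB

With spherical spreading the level changes by −20·log₁₀(r₂/r₁).
ΔL = −20·log₁₀(4) = -12.04 dB.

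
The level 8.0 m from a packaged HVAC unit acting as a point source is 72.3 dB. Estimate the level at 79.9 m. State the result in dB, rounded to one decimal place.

Spherical spreading from a point source gives a 20·log₁₀(r₂/r₁) drop.
L₂ = 72.3 − 20·log₁₀(79.9/8.0) = 72.3 − 19.989 = 52.31 dB.

52.3 dB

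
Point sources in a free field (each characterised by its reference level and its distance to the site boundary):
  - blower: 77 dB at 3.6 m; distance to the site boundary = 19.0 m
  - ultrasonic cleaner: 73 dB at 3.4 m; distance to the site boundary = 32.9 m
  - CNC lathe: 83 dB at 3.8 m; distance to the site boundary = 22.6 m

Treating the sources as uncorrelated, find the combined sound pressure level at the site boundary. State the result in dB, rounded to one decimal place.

Propagate each source to the receiver with L = L_ref − 20·log₁₀(r/r_ref), then add intensities.
blower: 77 − 20·log₁₀(19.0/3.6) = 77 − 14.45 = 62.55 dB.
ultrasonic cleaner: 73 − 20·log₁₀(32.9/3.4) = 73 − 19.71 = 53.29 dB.
CNC lathe: 83 − 20·log₁₀(22.6/3.8) = 83 − 15.49 = 67.51 dB.
Σ 10^(L/10) = 7.653e+06 → L_total = 10·log₁₀(7.653e+06) = 68.84 dB.

68.8 dB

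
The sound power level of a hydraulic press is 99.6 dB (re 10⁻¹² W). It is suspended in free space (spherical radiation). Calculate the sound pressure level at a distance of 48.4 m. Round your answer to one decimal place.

54.9 dB

Free-field spherical radiation: L_p = L_w − 10·log₁₀(4π·r²), r = 48.4 m.
4π·r² = 2.944e+04 m², 10·log₁₀ of that is 44.689 dB.
L_p = 99.6 − 44.689 = 54.91 dB.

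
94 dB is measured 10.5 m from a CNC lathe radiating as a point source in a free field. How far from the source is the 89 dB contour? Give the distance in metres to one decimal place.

18.7 m

For a point source L₁ − L₂ = 20·log₁₀(r₂/r₁), so r₂ = r₁·10^((L₁−L₂)/20).
r₂ = 10.5·10^((94−89)/20) = 10.5·10^(5.0/20) = 18.67 m.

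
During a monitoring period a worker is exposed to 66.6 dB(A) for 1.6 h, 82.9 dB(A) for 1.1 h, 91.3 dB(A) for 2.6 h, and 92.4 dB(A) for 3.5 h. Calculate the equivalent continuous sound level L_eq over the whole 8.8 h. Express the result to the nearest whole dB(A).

90 dB(A)

Weight each interval's intensity by its duration and average over T = 8.8 h:
Σ tᵢ·10^(Lᵢ/10) = 1.6·10^(66.6/10) + 1.1·10^(82.9/10) + 2.6·10^(91.3/10) + 3.5·10^(92.4/10) = 9.811e+09.
L_eq = 10·log₁₀(9.811e+09/8.8) = 90.47 dB(A).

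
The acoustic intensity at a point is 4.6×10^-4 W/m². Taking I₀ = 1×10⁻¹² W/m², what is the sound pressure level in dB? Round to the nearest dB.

I/I₀ = 4.6×10^-4/10⁻¹² = 4.6×10^8, and L = 10·log₁₀(I/I₀).
L = 10·(0.6628 + 8) = 86.63 dB.

87 dB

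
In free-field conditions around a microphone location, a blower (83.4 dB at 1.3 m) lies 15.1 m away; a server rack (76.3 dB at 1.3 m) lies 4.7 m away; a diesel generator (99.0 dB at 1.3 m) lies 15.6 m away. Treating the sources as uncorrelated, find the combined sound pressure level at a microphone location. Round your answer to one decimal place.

Apply inverse-square spreading to bring every level to the receiver, then sum 10^(L/10).
blower: 83.4 − 20·log₁₀(15.1/1.3) = 83.4 − 21.30 = 62.10 dB.
server rack: 76.3 − 20·log₁₀(4.7/1.3) = 76.3 − 11.16 = 65.14 dB.
diesel generator: 99.0 − 20·log₁₀(15.6/1.3) = 99.0 − 21.58 = 77.42 dB.
Σ 10^(L/10) = 6.005e+07 → L_total = 10·log₁₀(6.005e+07) = 77.78 dB.

77.8 dB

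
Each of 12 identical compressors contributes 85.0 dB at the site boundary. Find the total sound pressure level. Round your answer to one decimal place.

95.8 dB

L_total = L₁ + 10·log₁₀ N for N identical incoherent sources.
L_total = 85.0 + 10·log₁₀(12) = 85.0 + 10.792 = 95.79 dB.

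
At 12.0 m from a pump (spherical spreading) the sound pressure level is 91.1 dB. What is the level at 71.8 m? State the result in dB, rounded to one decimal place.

For a point source, L₂ = L₁ − 20·log₁₀(r₂/r₁).
L₂ = 91.1 − 20·log₁₀(71.8/12.0) = 91.1 − 15.539 = 75.56 dB.

75.6 dB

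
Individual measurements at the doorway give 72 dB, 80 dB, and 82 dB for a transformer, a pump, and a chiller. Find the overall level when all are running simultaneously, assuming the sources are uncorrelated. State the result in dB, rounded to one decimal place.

Incoherent sources combine by intensity addition: L_total = 10·log₁₀(Σ 10^(L_i/10)).
Σ 10^(L/10) = 10^(72/10) + 10^(80/10) + 10^(82/10) = 2.743e+08.
L_total = 10·log₁₀(2.743e+08) = 84.38 dB.

84.4 dB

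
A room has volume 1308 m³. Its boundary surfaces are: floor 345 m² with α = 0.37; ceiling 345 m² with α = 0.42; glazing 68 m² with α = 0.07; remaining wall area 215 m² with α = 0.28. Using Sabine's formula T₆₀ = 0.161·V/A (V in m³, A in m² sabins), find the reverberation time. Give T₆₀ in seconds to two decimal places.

A = Σ Sᵢαᵢ = 345·0.37 + 345·0.42 + 68·0.07 + 215·0.28 = 337.51 m².
T₆₀ = 0.161·V/A = 0.161·1308/337.51 = 0.624 s.

0.62 s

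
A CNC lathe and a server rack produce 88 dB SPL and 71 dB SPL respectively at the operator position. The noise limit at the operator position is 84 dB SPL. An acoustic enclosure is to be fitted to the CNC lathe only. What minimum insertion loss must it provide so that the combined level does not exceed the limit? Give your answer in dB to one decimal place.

4.2 dB

Fixed contribution from the other source: Σ 10^(L/10) = 10^(71/10) = 1.259e+07 (71.00 dB SPL).
The limit corresponds to 10^(84/10) = 2.512e+08; subtracting the fixed part leaves 2.386e+08 for the CNC lathe, i.e. 83.78 dB SPL.
Required insertion loss = 88 − 83.78 = 4.22 dB.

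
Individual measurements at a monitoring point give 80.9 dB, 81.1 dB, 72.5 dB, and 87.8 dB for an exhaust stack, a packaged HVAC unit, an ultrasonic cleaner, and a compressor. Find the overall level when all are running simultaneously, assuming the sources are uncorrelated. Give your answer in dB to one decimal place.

Incoherent sources combine by intensity addition: L_total = 10·log₁₀(Σ 10^(L_i/10)).
Σ 10^(L/10) = 10^(80.9/10) + 10^(81.1/10) + 10^(72.5/10) + 10^(87.8/10) = 8.722e+08.
L_total = 10·log₁₀(8.722e+08) = 89.41 dB.

89.4 dB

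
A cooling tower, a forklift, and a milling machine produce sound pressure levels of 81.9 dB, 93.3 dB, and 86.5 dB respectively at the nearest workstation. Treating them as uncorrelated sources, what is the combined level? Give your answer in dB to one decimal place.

Incoherent sources combine by intensity addition: L_total = 10·log₁₀(Σ 10^(L_i/10)).
Σ 10^(L/10) = 10^(81.9/10) + 10^(93.3/10) + 10^(86.5/10) = 2.740e+09.
L_total = 10·log₁₀(2.740e+09) = 94.38 dB.

94.4 dB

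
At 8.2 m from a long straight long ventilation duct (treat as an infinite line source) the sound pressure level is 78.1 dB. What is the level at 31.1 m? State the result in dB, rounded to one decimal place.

72.3 dB

For a line source, L₂ = L₁ − 10·log₁₀(r₂/r₁).
L₂ = 78.1 − 10·log₁₀(31.1/8.2) = 78.1 − 5.789 = 72.31 dB.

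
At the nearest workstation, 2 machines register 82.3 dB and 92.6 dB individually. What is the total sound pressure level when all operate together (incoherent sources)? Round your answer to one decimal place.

Incoherent sources combine by intensity addition: L_total = 10·log₁₀(Σ 10^(L_i/10)).
Σ 10^(L/10) = 10^(82.3/10) + 10^(92.6/10) = 1.990e+09.
L_total = 10·log₁₀(1.990e+09) = 92.99 dB.

93.0 dB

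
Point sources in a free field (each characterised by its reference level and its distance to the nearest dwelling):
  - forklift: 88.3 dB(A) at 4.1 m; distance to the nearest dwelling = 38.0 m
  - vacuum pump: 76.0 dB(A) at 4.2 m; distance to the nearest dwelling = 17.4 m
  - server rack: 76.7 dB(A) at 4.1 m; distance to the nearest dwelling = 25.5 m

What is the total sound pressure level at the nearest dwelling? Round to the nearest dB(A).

71 dB(A)

Apply inverse-square spreading to bring every level to the receiver, then sum 10^(L/10).
forklift: 88.3 − 20·log₁₀(38.0/4.1) = 88.3 − 19.34 = 68.96 dB(A).
vacuum pump: 76.0 − 20·log₁₀(17.4/4.2) = 76.0 − 12.35 = 63.65 dB(A).
server rack: 76.7 − 20·log₁₀(25.5/4.1) = 76.7 − 15.88 = 60.82 dB(A).
Σ 10^(L/10) = 1.140e+07 → L_total = 10·log₁₀(1.140e+07) = 70.57 dB(A).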